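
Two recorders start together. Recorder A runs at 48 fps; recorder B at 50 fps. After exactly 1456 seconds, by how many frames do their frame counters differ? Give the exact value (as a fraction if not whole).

2912 frames

A emits 48 × 1456 = 69888 frames; B emits 50 × 1456 = 72800.
Difference = 2912 frames; B is ahead of A.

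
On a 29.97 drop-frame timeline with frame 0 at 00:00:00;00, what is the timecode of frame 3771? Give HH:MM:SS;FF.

Ten DF minutes hold 17982 frames, so frame 3771 lies in block 0 (frames 0–17981) with 3771 frames into that block.
The block's first minute is 1800 frames and the rest 1798 each; 3771 frames reaches minute 2, so 0 × 18 + 2 × 2 = 4 labels have been skipped so far.
Adding those back, label number 3771 + 4 = 3775 at 30 labels/s is 125 s + 25 f = 0 h 2 min 5 s frame 25, i.e. 00:02:05;25.

00:02:05;25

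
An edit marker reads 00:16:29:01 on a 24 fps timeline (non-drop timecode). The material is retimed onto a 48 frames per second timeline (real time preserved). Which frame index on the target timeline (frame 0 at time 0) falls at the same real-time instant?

frame 47474

Source frame index: (0×3600 + 16×60 + 29) × 24 + 1 = 23737.
Real time: 23737 / (24) = 23737/24 s.
Target frame: (23737/24) × (48) = 47474.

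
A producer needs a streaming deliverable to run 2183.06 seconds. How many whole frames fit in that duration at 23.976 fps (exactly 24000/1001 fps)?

Frames = 2183.06 × 24000/1001 = 4763040/91 ≈ 52341.0989.
Complete frames: 52341.

52341 frames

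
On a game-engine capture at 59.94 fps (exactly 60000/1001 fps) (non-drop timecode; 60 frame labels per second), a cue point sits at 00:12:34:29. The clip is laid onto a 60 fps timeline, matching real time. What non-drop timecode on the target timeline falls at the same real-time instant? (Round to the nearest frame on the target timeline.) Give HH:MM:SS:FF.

00:12:35:14

Source frame index: (0×3600 + 12×60 + 34) × 60 + 29 = 45269.
Real time: 45269 / (60000/1001) = 45314269/60000 s.
Target frame: (45314269/60000) × (60) = 45314269/1000 ≈ 45314.269 → 45314.
At 60 labels/s: frame 45314 → 00:12:35:14.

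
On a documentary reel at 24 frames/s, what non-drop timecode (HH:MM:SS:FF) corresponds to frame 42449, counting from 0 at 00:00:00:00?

00:29:28:17

42449 ÷ 24 = 1768 full seconds, remainder 17 frames.
1768 s = 0 h 29 min 28 s.
Timecode: 00:29:28:17.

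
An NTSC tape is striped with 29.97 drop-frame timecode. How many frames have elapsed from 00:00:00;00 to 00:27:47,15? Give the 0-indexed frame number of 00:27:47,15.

49975

As if non-drop at 30 labels/s: (0 × 3600 + 27 × 60 + 47) × 30 + 15 = 50025.
Minute boundaries passed: 27; those not divisible by 10: 27 − 2 = 25; dropped labels = 2 × 25 = 50.
Actual frame index = 50025 − 50 = 49975.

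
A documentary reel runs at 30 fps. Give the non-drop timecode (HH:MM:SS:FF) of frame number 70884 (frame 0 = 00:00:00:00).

00:39:22:24

70884 ÷ 30 = 2362 full seconds, remainder 24 frames.
2362 s = 0 h 39 min 22 s.
Timecode: 00:39:22:24.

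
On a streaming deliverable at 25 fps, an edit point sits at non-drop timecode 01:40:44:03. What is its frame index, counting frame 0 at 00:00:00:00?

151103

Total seconds to the label: (1 × 3600 + 40 × 60 + 44) = 6044.
Frame index = 6044 × 25 + 3 = 151103.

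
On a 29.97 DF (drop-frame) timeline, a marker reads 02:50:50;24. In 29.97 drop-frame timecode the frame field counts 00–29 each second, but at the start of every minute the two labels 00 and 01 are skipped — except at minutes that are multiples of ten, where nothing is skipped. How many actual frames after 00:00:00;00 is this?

307218

As if non-drop at 30 labels/s: (2 × 3600 + 50 × 60 + 50) × 30 + 24 = 307524.
Minute boundaries passed: 170; those not divisible by 10: 170 − 17 = 153; dropped labels = 2 × 153 = 306.
Actual frame index = 307524 − 306 = 307218.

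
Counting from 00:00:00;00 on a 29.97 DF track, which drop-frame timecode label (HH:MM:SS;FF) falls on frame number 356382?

03:18:11;10

Ten DF minutes hold 17982 frames, so frame 356382 lies in block 19 (frames 341658–359639) with 14724 frames into that block.
The block's first minute is 1800 frames and the rest 1798 each; 14724 frames reaches minute 8, so 19 × 18 + 8 × 2 = 358 labels have been skipped so far.
Adding those back, label number 356382 + 358 = 356740 at 30 labels/s is 11891 s + 10 f = 3 h 18 min 11 s frame 10, i.e. 03:18:11;10.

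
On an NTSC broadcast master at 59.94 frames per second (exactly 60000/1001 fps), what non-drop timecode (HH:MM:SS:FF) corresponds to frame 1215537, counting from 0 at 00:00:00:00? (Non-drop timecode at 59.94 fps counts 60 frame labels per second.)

05:37:38:57

1215537 ÷ 60 = 20258 full seconds, remainder 57 frames.
20258 s = 5 h 37 min 38 s.
Timecode: 05:37:38:57.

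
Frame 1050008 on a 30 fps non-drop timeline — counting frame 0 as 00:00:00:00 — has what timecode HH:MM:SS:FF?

09:43:20:08

1050008 ÷ 30 = 35000 full seconds, remainder 8 frames.
35000 s = 9 h 43 min 20 s.
Timecode: 09:43:20:08.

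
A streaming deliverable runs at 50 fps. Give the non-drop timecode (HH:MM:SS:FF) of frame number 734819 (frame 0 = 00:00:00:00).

04:04:56:19

734819 ÷ 50 = 14696 full seconds, remainder 19 frames.
14696 s = 4 h 4 min 56 s.
Timecode: 04:04:56:19.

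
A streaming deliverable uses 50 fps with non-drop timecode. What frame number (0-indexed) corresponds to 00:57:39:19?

Total seconds to the label: (0 × 3600 + 57 × 60 + 39) = 3459.
Frame index = 3459 × 50 + 19 = 172969.

frame 172969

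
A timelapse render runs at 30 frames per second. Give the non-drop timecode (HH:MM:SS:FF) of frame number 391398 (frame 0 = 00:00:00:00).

391398 ÷ 30 = 13046 full seconds, remainder 18 frames.
13046 s = 3 h 37 min 26 s.
Timecode: 03:37:26:18.

03:37:26:18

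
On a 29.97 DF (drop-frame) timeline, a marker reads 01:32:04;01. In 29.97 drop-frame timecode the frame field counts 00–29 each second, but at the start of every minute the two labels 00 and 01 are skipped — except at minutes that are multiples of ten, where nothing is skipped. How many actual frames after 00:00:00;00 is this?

165555

As if non-drop at 30 labels/s: (1 × 3600 + 32 × 60 + 4) × 30 + 1 = 165721.
Minute boundaries passed: 92; those not divisible by 10: 92 − 9 = 83; dropped labels = 2 × 83 = 166.
Actual frame index = 165721 − 166 = 165555.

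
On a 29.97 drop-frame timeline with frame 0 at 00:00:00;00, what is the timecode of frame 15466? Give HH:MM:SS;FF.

00:08:36;02

Each 10-minute DF block holds 10 × 60 × 30 − 9 × 2 = 17982 frames. 15466 ÷ 17982 → 0 full blocks, remainder 15466.
Within the partial block the first minute is 1800 frames and each further minute 1798, so 8 further minute boundaries passed. Total skipped labels = 18 × 0 + 2 × 8 = 16.
Non-drop label index = 15466 + 16 = 15482; at 30 labels/s that is 00:08:36:02, i.e. DF 00:08:36;02.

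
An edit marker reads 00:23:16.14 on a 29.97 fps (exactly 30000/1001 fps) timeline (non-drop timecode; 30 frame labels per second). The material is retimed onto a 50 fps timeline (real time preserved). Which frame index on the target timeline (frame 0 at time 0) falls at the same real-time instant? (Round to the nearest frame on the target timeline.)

frame 69893

Source frame index: (0×3600 + 23×60 + 16) × 30 + 14 = 41894.
Real time: 41894 / (30000/1001) = 20967947/15000 s.
Target frame: (20967947/15000) × (50) = 20967947/300 ≈ 69893.157 → 69893.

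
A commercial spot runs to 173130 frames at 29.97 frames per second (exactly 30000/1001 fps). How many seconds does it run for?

5776.771 seconds

Running time = 173130 / (30000/1001) = 5776.771 s.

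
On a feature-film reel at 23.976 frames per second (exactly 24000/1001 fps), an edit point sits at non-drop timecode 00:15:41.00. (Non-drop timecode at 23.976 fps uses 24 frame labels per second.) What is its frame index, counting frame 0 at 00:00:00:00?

22584

Total seconds to the label: (0 × 3600 + 15 × 60 + 41) = 941.
Frame index = 941 × 24 + 0 = 22584.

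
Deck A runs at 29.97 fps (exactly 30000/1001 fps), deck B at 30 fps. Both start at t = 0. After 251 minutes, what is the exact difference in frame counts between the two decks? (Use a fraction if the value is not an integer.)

451800/1001 frames

251 min = 15060 s.
A emits 30000/1001 × 15060 = 451800000/1001 frames; B emits 30 × 15060 = 451800.
Difference = 451800/1001 frames (≈ 451.3487); B is ahead of A.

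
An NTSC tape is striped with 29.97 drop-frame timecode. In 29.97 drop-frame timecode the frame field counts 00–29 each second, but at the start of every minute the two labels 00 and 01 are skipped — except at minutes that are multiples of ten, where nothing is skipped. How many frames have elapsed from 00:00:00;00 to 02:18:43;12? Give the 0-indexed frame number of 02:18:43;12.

249452

As if non-drop at 30 labels/s: (2 × 3600 + 18 × 60 + 43) × 30 + 12 = 249702.
Minute boundaries passed: 138; those not divisible by 10: 138 − 13 = 125; dropped labels = 2 × 125 = 250.
Actual frame index = 249702 − 250 = 249452.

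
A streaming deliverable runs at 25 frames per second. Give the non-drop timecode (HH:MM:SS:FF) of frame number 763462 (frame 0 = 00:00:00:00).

08:28:58:12

763462 ÷ 25 = 30538 full seconds, remainder 12 frames.
30538 s = 8 h 28 min 58 s.
Timecode: 08:28:58:12.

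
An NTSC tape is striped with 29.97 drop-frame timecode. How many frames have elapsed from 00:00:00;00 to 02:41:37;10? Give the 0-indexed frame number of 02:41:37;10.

290630

As if non-drop at 30 labels/s: (2 × 3600 + 41 × 60 + 37) × 30 + 10 = 290920.
Minute boundaries passed: 161; those not divisible by 10: 161 − 16 = 145; dropped labels = 2 × 145 = 290.
Actual frame index = 290920 − 290 = 290630.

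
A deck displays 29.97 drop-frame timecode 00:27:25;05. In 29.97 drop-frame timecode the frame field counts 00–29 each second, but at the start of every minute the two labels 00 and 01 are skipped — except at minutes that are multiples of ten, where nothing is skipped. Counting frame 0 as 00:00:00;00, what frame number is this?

49305

Complete 10-minute blocks: 2, each 17982 frames → 35964.
Remaining 7 whole minutes in the current block: 1800 + 6 × 1798 = 12588 frames.
Within the current minute: 25 × 30 + 5 − 2 = 753 (labels ;00/;01 skipped at this minute). Total = 35964 + 12588 + 753 = 49305.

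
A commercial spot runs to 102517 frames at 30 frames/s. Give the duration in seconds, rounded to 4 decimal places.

3417.2333 seconds

Running time = 102517 × 1/30 = 102517/30 s ≈ 3417.2333 s.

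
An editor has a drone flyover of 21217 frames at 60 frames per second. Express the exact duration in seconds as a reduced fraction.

21217/60 seconds

Running time = 21217 ÷ (60) = 21217 × 1/60 = 21217/60 s.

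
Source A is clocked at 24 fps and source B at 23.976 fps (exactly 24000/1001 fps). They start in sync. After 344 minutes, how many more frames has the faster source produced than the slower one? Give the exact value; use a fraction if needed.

344 min = 20640 s.
A emits 24 × 20640 = 495360 frames; B emits 24000/1001 × 20640 = 495360000/1001.
Difference = 495360/1001 frames (≈ 494.8651); B is behind A.

495360/1001 frames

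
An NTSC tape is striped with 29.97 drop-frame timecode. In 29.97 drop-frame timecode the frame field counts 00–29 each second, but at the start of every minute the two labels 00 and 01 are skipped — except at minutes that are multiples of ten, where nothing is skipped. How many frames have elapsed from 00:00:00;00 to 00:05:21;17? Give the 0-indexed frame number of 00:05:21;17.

As if non-drop at 30 labels/s: (0 × 3600 + 5 × 60 + 21) × 30 + 17 = 9647.
Minute boundaries passed: 5; those not divisible by 10: 5 − 0 = 5; dropped labels = 2 × 5 = 10.
Actual frame index = 9647 − 10 = 9637.

9637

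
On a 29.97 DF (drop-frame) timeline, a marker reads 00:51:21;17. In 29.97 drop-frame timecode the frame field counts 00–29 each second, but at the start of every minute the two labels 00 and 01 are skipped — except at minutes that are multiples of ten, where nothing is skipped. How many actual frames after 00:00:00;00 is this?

92355

As if non-drop at 30 labels/s: (0 × 3600 + 51 × 60 + 21) × 30 + 17 = 92447.
Minute boundaries passed: 51; those not divisible by 10: 51 − 5 = 46; dropped labels = 2 × 46 = 92.
Actual frame index = 92447 − 92 = 92355.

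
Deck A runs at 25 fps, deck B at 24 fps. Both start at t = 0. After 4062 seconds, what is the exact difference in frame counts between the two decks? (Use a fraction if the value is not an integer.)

4062 frames

A emits 25 × 4062 = 101550 frames; B emits 24 × 4062 = 97488.
Difference = 4062 frames; B is behind A.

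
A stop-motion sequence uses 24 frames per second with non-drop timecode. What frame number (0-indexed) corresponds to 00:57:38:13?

frame 83005

Total seconds to the label: (0 × 3600 + 57 × 60 + 38) = 3458.
Frame index = 3458 × 24 + 13 = 83005.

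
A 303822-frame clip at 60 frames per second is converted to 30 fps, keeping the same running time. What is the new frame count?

151911 frames

Target frames = source frames × (target rate / source rate) = 303822 × (30)/(60) = 303822 × 1/2 = 151911.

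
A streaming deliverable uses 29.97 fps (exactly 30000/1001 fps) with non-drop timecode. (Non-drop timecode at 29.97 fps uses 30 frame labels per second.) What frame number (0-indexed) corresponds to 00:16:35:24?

29874

Total seconds to the label: (0 × 3600 + 16 × 60 + 35) = 995.
Frame index = 995 × 30 + 24 = 29874.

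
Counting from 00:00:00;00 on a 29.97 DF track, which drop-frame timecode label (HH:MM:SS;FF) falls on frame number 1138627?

10:33:12;07

Each 10-minute DF block holds 10 × 60 × 30 − 9 × 2 = 17982 frames. 1138627 ÷ 17982 → 63 full blocks, remainder 5761.
Within the partial block the first minute is 1800 frames and each further minute 1798, so 3 further minute boundaries passed. Total skipped labels = 18 × 63 + 2 × 3 = 1140.
Non-drop label index = 1138627 + 1140 = 1139767; at 30 labels/s that is 10:33:12:07, i.e. DF 10:33:12;07.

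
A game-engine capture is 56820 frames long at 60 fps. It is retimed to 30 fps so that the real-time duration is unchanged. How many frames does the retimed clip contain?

Target frames = source frames × (target rate / source rate) = 56820 × (30)/(60) = 56820 × 1/2 = 28410.

28410 frames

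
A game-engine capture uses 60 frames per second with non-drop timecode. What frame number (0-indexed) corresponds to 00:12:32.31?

45151

Total seconds to the label: (0 × 3600 + 12 × 60 + 32) = 752.
Frame index = 752 × 60 + 31 = 45151.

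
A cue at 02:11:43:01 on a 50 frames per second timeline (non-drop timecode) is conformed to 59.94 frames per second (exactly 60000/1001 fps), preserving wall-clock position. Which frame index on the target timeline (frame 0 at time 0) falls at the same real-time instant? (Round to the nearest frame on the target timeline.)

frame 473707

Source frame index: (2×3600 + 11×60 + 43) × 50 + 1 = 395151.
Real time: 395151 / (50) = 395151/50 s.
Target frame: (395151/50) × (60000/1001) = 474181200/1001 ≈ 473707.493 → 473707.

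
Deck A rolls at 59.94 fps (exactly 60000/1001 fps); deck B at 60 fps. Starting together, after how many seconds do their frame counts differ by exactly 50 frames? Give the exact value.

The gap grows by |60 − 60000/1001| = 60/1001 frames per second.
Time for a 50-frame gap: 50 ÷ (60/1001) = 5005/6 s.

5005/6 seconds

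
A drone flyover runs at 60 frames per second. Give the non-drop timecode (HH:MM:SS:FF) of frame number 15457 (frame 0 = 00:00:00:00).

15457 ÷ 60 = 257 full seconds, remainder 37 frames.
257 s = 0 h 4 min 17 s.
Timecode: 00:04:17:37.

00:04:17:37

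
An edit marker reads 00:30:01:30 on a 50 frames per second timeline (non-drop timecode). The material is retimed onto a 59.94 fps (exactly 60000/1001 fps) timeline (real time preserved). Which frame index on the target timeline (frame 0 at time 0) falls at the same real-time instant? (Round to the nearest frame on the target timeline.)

Source frame index: (0×3600 + 30×60 + 1) × 50 + 30 = 90080.
Real time: 90080 / (50) = 9008/5 s.
Target frame: (9008/5) × (60000/1001) = 108096000/1001 ≈ 107988.012 → 107988.

frame 107988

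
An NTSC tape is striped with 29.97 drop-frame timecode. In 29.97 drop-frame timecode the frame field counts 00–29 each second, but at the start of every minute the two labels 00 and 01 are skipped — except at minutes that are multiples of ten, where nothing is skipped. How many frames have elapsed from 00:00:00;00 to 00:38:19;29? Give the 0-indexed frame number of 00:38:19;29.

68929

As if non-drop at 30 labels/s: (0 × 3600 + 38 × 60 + 19) × 30 + 29 = 68999.
Minute boundaries passed: 38; those not divisible by 10: 38 − 3 = 35; dropped labels = 2 × 35 = 70.
Actual frame index = 68999 − 70 = 68929.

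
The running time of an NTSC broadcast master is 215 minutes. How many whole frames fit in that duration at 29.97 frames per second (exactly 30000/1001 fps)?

215 min = 12900 s.
Frames = 12900 × 30000/1001 = 387000000/1001 ≈ 386613.3866.
Complete frames: 386613.

386613 frames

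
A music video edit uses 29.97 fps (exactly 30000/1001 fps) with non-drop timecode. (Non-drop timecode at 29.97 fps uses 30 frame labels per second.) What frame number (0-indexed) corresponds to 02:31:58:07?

Total seconds to the label: (2 × 3600 + 31 × 60 + 58) = 9118.
Frame index = 9118 × 30 + 7 = 273547.

frame 273547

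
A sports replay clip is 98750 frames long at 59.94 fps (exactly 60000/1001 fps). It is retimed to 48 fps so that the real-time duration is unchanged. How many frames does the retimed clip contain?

79079 frames

Target frames = source frames × (target rate / source rate) = 98750 × (48)/(60000/1001) = 98750 × 1001/1250 = 79079.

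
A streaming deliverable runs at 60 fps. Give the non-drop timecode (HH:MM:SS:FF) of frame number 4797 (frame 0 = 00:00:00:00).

00:01:19:57

4797 ÷ 60 = 79 full seconds, remainder 57 frames.
79 s = 0 h 1 min 19 s.
Timecode: 00:01:19:57.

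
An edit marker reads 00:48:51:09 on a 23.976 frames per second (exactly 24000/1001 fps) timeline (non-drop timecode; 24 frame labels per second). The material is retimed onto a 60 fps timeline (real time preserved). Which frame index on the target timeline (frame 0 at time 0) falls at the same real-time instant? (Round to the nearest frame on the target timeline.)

Source frame index: (0×3600 + 48×60 + 51) × 24 + 9 = 70353.
Real time: 70353 / (24000/1001) = 23474451/8000 s.
Target frame: (23474451/8000) × (60) = 70423353/400 ≈ 176058.383 → 176058.

frame 176058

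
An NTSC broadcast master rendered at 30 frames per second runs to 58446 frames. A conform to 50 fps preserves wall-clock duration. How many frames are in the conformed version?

Target frames = source frames × (target rate / source rate) = 58446 × (50)/(30) = 58446 × 5/3 = 97410.

97410 frames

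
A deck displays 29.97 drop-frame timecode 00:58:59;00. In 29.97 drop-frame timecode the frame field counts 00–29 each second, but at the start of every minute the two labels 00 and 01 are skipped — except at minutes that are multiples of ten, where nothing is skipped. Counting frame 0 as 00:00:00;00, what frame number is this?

106064

Complete 10-minute blocks: 5, each 17982 frames → 89910.
Remaining 8 whole minutes in the current block: 1800 + 7 × 1798 = 14386 frames.
Within the current minute: 59 × 30 + 0 − 2 = 1768 (labels ;00/;01 skipped at this minute). Total = 89910 + 14386 + 1768 = 106064.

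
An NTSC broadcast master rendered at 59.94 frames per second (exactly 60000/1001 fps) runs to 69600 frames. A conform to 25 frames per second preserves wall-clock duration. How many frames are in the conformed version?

29029 frames

Target frames = source frames × (target rate / source rate) = 69600 × (25)/(60000/1001) = 69600 × 1001/2400 = 29029.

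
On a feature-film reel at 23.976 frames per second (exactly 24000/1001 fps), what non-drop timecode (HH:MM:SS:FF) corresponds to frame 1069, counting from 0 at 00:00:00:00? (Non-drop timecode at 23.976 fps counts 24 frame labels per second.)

1069 ÷ 24 = 44 full seconds, remainder 13 frames.
44 s = 0 h 0 min 44 s.
Timecode: 00:00:44:13.

00:00:44:13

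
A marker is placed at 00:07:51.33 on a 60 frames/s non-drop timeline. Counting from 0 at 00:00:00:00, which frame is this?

frame 28293

Total seconds to the label: (0 × 3600 + 7 × 60 + 51) = 471.
Frame index = 471 × 60 + 33 = 28293.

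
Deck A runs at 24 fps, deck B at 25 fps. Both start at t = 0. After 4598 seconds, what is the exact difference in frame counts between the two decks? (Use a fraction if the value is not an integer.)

A emits 24 × 4598 = 110352 frames; B emits 25 × 4598 = 114950.
Difference = 4598 frames; B is ahead of A.

4598 frames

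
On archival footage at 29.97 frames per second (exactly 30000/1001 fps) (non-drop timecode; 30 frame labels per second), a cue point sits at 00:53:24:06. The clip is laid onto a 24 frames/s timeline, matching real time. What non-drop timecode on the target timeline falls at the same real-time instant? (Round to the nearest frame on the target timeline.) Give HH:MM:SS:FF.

Source frame index: (0×3600 + 53×60 + 24) × 30 + 6 = 96126.
Real time: 96126 / (30000/1001) = 16037021/5000 s.
Target frame: (16037021/5000) × (24) = 48111063/625 ≈ 76977.701 → 76978.
At 24 labels/s: frame 76978 → 00:53:27:10.

00:53:27:10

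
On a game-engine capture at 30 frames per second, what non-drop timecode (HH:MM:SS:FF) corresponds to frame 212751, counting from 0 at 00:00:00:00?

212751 ÷ 30 = 7091 full seconds, remainder 21 frames.
7091 s = 1 h 58 min 11 s.
Timecode: 01:58:11:21.

01:58:11:21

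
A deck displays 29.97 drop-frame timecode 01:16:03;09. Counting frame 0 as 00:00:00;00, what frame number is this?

As if non-drop at 30 labels/s: (1 × 3600 + 16 × 60 + 3) × 30 + 9 = 136899.
Minute boundaries passed: 76; those not divisible by 10: 76 − 7 = 69; dropped labels = 2 × 69 = 138.
Actual frame index = 136899 − 138 = 136761.

136761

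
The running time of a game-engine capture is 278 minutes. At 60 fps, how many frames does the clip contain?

278 min = 16680 s.
Frames = 16680 × 60 = 1000800.

1000800 frames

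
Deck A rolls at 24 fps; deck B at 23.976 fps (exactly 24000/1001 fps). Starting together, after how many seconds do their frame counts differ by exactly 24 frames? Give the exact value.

1001 seconds

The gap grows by |24000/1001 − 24| = 24/1001 frames per second.
Time for a 24-frame gap: 24 ÷ (24/1001) = 1001 s.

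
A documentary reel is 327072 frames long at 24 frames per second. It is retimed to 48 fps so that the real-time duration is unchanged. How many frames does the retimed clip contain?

654144 frames

Frames at target rate = 327072 × (48) / (24) = 654144.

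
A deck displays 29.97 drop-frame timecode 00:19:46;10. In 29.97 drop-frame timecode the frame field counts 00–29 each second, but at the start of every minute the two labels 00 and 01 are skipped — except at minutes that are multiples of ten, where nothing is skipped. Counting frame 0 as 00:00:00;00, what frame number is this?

As if non-drop at 30 labels/s: (0 × 3600 + 19 × 60 + 46) × 30 + 10 = 35590.
Minute boundaries passed: 19; those not divisible by 10: 19 − 1 = 18; dropped labels = 2 × 18 = 36.
Actual frame index = 35590 − 36 = 35554.

35554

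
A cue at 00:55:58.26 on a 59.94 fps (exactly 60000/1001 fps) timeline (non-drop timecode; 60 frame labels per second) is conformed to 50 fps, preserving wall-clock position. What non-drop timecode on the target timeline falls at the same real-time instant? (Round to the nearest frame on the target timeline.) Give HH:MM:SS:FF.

00:56:01:40

Source frame index: (0×3600 + 55×60 + 58) × 60 + 26 = 201506.
Real time: 201506 / (60000/1001) = 100853753/30000 s.
Target frame: (100853753/30000) × (50) = 100853753/600 ≈ 168089.588 → 168090.
At 50 labels/s: frame 168090 → 00:56:01:40.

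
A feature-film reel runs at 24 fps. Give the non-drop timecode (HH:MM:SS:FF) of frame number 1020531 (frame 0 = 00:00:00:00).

11:48:42:03

1020531 ÷ 24 = 42522 full seconds, remainder 3 frames.
42522 s = 11 h 48 min 42 s.
Timecode: 11:48:42:03.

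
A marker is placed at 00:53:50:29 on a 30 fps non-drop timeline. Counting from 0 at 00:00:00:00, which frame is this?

Total seconds to the label: (0 × 3600 + 53 × 60 + 50) = 3230.
Frame index = 3230 × 30 + 29 = 96929.

96929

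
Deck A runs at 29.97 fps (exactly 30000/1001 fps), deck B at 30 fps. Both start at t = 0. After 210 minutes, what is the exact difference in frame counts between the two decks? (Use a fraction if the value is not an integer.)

54000/143 frames

210 min = 12600 s.
A emits 30000/1001 × 12600 = 54000000/143 frames; B emits 30 × 12600 = 378000.
Difference = 54000/143 frames (≈ 377.6224); B is ahead of A.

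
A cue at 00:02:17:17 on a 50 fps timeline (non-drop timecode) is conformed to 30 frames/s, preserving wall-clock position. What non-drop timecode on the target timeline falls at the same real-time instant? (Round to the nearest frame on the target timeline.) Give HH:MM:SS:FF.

Source frame index: (0×3600 + 2×60 + 17) × 50 + 17 = 6867.
Real time: 6867 / (50) = 6867/50 s.
Target frame: (6867/50) × (30) = 20601/5 ≈ 4120.200 → 4120.
At 30 labels/s: frame 4120 → 00:02:17:10.

00:02:17:10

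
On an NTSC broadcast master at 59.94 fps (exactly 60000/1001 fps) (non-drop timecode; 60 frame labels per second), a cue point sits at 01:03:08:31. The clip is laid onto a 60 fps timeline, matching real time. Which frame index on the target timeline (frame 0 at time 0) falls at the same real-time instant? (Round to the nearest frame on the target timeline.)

frame 227538

Source frame index: (1×3600 + 3×60 + 8) × 60 + 31 = 227311.
Real time: 227311 / (60000/1001) = 227538311/60000 s.
Target frame: (227538311/60000) × (60) = 227538311/1000 ≈ 227538.311 → 227538.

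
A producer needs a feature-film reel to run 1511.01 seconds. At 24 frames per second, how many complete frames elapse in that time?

36264 frames

Frames = 1511.01 × 24 = 906606/25 ≈ 36264.2400.
Complete frames: 36264.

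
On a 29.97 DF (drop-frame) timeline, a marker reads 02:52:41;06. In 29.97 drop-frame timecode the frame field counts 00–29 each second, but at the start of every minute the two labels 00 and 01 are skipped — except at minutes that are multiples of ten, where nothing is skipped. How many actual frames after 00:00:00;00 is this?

310526

Complete 10-minute blocks: 17, each 17982 frames → 305694.
Remaining 2 whole minutes in the current block: 1800 + 1 × 1798 = 3598 frames.
Within the current minute: 41 × 30 + 6 − 2 = 1234 (labels ;00/;01 skipped at this minute). Total = 305694 + 3598 + 1234 = 310526.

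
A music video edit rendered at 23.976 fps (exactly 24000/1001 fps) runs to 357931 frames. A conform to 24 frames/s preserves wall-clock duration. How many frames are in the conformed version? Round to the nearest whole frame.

358289 frames

Frames at target rate = 357931 × (24) / (24000/1001) = 358288931/1000 ≈ 358288.931.
Nearest whole frame: 358289.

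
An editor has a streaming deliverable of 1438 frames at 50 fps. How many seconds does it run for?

28.76 seconds

Running time = 1438 / (50) = 28.76 s.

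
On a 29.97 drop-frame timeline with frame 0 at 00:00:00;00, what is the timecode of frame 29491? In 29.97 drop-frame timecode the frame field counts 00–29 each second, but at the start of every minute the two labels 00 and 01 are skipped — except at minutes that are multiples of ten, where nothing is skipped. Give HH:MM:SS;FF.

Each 10-minute DF block holds 10 × 60 × 30 − 9 × 2 = 17982 frames. 29491 ÷ 17982 → 1 full block, remainder 11509.
Within the partial block the first minute is 1800 frames and each further minute 1798, so 6 further minute boundaries passed. Total skipped labels = 18 × 1 + 2 × 6 = 30.
Non-drop label index = 29491 + 30 = 29521; at 30 labels/s that is 00:16:24:01, i.e. DF 00:16:24;01.

00:16:24;01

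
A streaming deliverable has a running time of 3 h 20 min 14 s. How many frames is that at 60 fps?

3 h 20 min 14 s = 12014 s.
Frames = 12014 × 60 = 720840.

720840 frames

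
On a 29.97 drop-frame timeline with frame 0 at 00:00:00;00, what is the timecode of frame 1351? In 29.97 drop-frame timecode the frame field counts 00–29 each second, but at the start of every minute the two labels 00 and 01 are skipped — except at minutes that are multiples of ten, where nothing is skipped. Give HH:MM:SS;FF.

00:00:45;01

Each 10-minute DF block holds 10 × 60 × 30 − 9 × 2 = 17982 frames. 1351 ÷ 17982 → 0 full blocks, remainder 1351.
Within the partial block the first minute is 1800 frames and each further minute 1798, so 0 further minute boundaries passed. Total skipped labels = 18 × 0 + 2 × 0 = 0.
Non-drop label index = 1351 + 0 = 1351; at 30 labels/s that is 00:00:45:01, i.e. DF 00:00:45;01.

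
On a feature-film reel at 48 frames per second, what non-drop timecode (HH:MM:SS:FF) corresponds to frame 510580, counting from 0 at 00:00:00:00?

510580 ÷ 48 = 10637 full seconds, remainder 4 frames.
10637 s = 2 h 57 min 17 s.
Timecode: 02:57:17:04.

02:57:17:04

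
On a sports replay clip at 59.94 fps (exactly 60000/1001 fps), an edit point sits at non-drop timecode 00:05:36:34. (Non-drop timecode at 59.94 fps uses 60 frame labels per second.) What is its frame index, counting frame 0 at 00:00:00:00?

20194

Total seconds to the label: (0 × 3600 + 5 × 60 + 36) = 336.
Frame index = 336 × 60 + 34 = 20194.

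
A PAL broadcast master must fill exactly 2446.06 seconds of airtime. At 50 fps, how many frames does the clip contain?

122303 frames

Frames = 2446.06 × 50 = 122303.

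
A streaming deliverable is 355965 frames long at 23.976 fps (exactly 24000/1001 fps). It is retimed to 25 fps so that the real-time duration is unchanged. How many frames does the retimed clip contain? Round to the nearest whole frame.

371168 frames

Frames at target rate = 355965 × (25) / (24000/1001) = 23754731/64 ≈ 371167.672.
Nearest whole frame: 371168.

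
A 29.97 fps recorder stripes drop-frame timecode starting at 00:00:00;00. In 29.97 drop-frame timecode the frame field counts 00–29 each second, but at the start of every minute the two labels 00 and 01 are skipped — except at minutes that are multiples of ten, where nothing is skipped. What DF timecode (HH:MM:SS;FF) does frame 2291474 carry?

Ten DF minutes hold 17982 frames, so frame 2291474 lies in block 127 (frames 2283714–2301695) with 7760 frames into that block.
The block's first minute is 1800 frames and the rest 1798 each; 7760 frames reaches minute 4, so 127 × 18 + 4 × 2 = 2294 labels have been skipped so far.
Adding those back, label number 2291474 + 2294 = 2293768 at 30 labels/s is 76458 s + 28 f = 21 h 14 min 18 s frame 28, i.e. 21:14:18;28.

21:14:18;28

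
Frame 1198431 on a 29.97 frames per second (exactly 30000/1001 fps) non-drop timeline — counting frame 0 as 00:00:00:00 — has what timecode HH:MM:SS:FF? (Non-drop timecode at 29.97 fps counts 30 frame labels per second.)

11:05:47:21

1198431 ÷ 30 = 39947 full seconds, remainder 21 frames.
39947 s = 11 h 5 min 47 s.
Timecode: 11:05:47:21.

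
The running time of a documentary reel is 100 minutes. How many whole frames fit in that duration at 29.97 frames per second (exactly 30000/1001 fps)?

179820 frames

100 min = 6000 s.
Frames = 6000 × 30000/1001 = 180000000/1001 ≈ 179820.1798.
Complete frames: 179820.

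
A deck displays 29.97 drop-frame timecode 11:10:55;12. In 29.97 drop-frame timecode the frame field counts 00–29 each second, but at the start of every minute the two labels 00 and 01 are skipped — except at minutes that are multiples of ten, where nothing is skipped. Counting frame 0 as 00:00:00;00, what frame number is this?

1206456

As if non-drop at 30 labels/s: (11 × 3600 + 10 × 60 + 55) × 30 + 12 = 1207662.
Minute boundaries passed: 670; those not divisible by 10: 670 − 67 = 603; dropped labels = 2 × 603 = 1206.
Actual frame index = 1207662 − 1206 = 1206456.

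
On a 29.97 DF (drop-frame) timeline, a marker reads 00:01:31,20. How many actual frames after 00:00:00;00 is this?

As if non-drop at 30 labels/s: (0 × 3600 + 1 × 60 + 31) × 30 + 20 = 2750.
Minute boundaries passed: 1; those not divisible by 10: 1 − 0 = 1; dropped labels = 2 × 1 = 2.
Actual frame index = 2750 − 2 = 2748.

2748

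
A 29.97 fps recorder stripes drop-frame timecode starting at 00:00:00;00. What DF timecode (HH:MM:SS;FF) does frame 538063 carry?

Ten DF minutes hold 17982 frames, so frame 538063 lies in block 29 (frames 521478–539459) with 16585 frames into that block.
The block's first minute is 1800 frames and the rest 1798 each; 16585 frames reaches minute 9, so 29 × 18 + 9 × 2 = 540 labels have been skipped so far.
Adding those back, label number 538063 + 540 = 538603 at 30 labels/s is 17953 s + 13 f = 4 h 59 min 13 s frame 13, i.e. 04:59:13;13.

04:59:13;13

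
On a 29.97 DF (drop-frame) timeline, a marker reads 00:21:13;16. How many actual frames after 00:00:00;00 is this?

38168

As if non-drop at 30 labels/s: (0 × 3600 + 21 × 60 + 13) × 30 + 16 = 38206.
Minute boundaries passed: 21; those not divisible by 10: 21 − 2 = 19; dropped labels = 2 × 19 = 38.
Actual frame index = 38206 − 38 = 38168.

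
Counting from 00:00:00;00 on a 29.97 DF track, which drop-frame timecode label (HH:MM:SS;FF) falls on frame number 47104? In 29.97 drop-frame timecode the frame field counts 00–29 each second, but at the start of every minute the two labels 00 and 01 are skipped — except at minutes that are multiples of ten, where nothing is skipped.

00:26:11;22

Each 10-minute DF block holds 10 × 60 × 30 − 9 × 2 = 17982 frames. 47104 ÷ 17982 → 2 full blocks, remainder 11140.
Within the partial block the first minute is 1800 frames and each further minute 1798, so 6 further minute boundaries passed. Total skipped labels = 18 × 2 + 2 × 6 = 48.
Non-drop label index = 47104 + 48 = 47152; at 30 labels/s that is 00:26:11:22, i.e. DF 00:26:11;22.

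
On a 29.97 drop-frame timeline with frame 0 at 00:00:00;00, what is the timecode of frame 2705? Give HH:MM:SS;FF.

Ten DF minutes hold 17982 frames, so frame 2705 lies in block 0 (frames 0–17981) with 2705 frames into that block.
The block's first minute is 1800 frames and the rest 1798 each; 2705 frames reaches minute 1, so 0 × 18 + 1 × 2 = 2 labels have been skipped so far.
Adding those back, label number 2705 + 2 = 2707 at 30 labels/s is 90 s + 7 f = 0 h 1 min 30 s frame 7, i.e. 00:01:30;07.

00:01:30;07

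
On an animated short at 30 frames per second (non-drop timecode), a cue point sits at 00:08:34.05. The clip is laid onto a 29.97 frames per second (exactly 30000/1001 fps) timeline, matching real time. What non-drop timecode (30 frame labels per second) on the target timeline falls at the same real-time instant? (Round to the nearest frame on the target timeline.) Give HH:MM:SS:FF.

00:08:33:20

Source frame index: (0×3600 + 8×60 + 34) × 30 + 5 = 15425.
Real time: 15425 / (30) = 3085/6 s.
Target frame: (3085/6) × (30000/1001) = 15425000/1001 ≈ 15409.590 → 15410.
At 30 labels/s: frame 15410 → 00:08:33:20.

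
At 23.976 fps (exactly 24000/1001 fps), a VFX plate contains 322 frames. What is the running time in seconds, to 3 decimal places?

Running time = 322 × 1001/24000 = 161161/12000 s ≈ 13.430 s.

13.430 seconds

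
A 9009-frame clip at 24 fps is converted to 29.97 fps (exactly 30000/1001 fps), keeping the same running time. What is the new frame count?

11250 frames

Target frames = source frames × (target rate / source rate) = 9009 × (30000/1001)/(24) = 9009 × 1250/1001 = 11250.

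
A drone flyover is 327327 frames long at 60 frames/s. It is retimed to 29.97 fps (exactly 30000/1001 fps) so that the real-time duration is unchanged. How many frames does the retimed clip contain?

Target frames = source frames × (target rate / source rate) = 327327 × (30000/1001)/(60) = 327327 × 500/1001 = 163500.

163500 frames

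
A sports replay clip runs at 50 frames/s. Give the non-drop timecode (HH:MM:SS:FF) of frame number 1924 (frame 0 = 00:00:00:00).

00:00:38:24

1924 ÷ 50 = 38 full seconds, remainder 24 frames.
38 s = 0 h 0 min 38 s.
Timecode: 00:00:38:24.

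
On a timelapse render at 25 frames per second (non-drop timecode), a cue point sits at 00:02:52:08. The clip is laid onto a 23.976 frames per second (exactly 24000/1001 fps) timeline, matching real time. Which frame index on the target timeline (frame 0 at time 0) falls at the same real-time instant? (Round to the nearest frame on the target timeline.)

frame 4132

Source frame index: (0×3600 + 2×60 + 52) × 25 + 8 = 4308.
Real time: 4308 / (25) = 4308/25 s.
Target frame: (4308/25) × (24000/1001) = 4135680/1001 ≈ 4131.548 → 4132.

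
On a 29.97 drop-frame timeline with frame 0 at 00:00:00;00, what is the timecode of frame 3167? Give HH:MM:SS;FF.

Each 10-minute DF block holds 10 × 60 × 30 − 9 × 2 = 17982 frames. 3167 ÷ 17982 → 0 full blocks, remainder 3167.
Within the partial block the first minute is 1800 frames and each further minute 1798, so 1 further minute boundary passed. Total skipped labels = 18 × 0 + 2 × 1 = 2.
Non-drop label index = 3167 + 2 = 3169; at 30 labels/s that is 00:01:45:19, i.e. DF 00:01:45;19.

00:01:45;19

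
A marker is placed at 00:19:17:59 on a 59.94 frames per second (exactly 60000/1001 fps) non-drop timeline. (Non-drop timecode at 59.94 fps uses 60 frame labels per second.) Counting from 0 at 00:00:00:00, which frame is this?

69479

Total seconds to the label: (0 × 3600 + 19 × 60 + 17) = 1157.
Frame index = 1157 × 60 + 59 = 69479.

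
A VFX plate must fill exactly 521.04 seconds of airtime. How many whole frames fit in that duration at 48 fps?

25009 frames

Frames = 521.04 × 48 = 625248/25 ≈ 25009.9200.
Complete frames: 25009.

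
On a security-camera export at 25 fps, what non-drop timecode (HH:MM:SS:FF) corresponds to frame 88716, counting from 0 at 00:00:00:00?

00:59:08:16

88716 ÷ 25 = 3548 full seconds, remainder 16 frames.
3548 s = 0 h 59 min 8 s.
Timecode: 00:59:08:16.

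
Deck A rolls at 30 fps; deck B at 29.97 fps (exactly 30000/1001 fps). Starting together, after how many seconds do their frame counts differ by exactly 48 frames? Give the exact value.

1601.6 seconds

The gap grows by |30000/1001 − 30| = 30/1001 frames per second.
Time for a 48-frame gap: 48 ÷ (30/1001) = 1601.6 s.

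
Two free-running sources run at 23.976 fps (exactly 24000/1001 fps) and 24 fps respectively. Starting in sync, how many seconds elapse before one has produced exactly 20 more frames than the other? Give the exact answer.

5005/6 seconds

The gap grows by |24 − 24000/1001| = 24/1001 frames per second.
Time for a 20-frame gap: 20 ÷ (24/1001) = 5005/6 s.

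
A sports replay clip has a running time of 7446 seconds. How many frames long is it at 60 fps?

446760 frames

Frames = 7446 × 60 = 446760.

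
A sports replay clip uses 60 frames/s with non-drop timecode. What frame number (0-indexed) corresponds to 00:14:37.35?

Total seconds to the label: (0 × 3600 + 14 × 60 + 37) = 877.
Frame index = 877 × 60 + 35 = 52655.

frame 52655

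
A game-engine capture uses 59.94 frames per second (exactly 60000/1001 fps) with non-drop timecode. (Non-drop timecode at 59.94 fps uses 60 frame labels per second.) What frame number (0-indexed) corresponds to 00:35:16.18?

Total seconds to the label: (0 × 3600 + 35 × 60 + 16) = 2116.
Frame index = 2116 × 60 + 18 = 126978.

126978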